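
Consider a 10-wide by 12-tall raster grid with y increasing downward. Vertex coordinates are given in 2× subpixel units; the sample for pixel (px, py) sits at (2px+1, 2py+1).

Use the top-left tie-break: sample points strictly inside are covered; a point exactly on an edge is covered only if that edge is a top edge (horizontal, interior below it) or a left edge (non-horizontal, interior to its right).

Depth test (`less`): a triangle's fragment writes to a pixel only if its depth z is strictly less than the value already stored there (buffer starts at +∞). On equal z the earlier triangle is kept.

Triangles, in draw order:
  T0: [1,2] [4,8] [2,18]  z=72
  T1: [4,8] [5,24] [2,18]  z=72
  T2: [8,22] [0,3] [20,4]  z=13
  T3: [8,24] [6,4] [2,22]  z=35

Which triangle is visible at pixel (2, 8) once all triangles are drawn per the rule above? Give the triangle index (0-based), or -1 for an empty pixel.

T0:
  2·area = 42
  edge (1, 2)→(4, 8): d=(3,6) right/bottom  bias=-1
  edge (4, 8)→(2, 18): d=(-2,10) right/bottom  bias=-1
  edge (2, 18)→(1, 2): d=(-1,-16) top-left  bias=+0
    (2,1)@(5, 3): e=[-21,0,63] → .  [on edge]
    (1,3)@(3, 7): e=[3,12,27] → X
    (2,3)@(5, 7): e=[-9,-8,59] → .
    (1,4)@(3, 9): e=[9,8,25] → X
    (2,4)@(5, 9): e=[-3,-12,57] → .
    (1,5)@(3, 11): e=[15,4,23] → X
    (2,5)@(5, 11): e=[3,-16,55] → .
    (1,6)@(3, 13): e=[21,0,21] → .  [on edge]
    (0,11)@(1, 23): e=[63,0,-21] → .  [on edge]
  covered (3 px):
    . . . . . . . . . .
    . . . . . . . . . .
    . . . . . . . . . .
    . X . . . . . . . .
    . X . . . . . . . .
    . X . . . . . . . .
    . . . . . . . . . .
    . . . . . . . . . .
    . . . . . . . . . .
    . . . . . . . . . .
    . . . . . . . . . .
    . . . . . . . . . .
T1:
  2·area = 42
  edge (4, 8)→(5, 24): d=(1,16) right/bottom  bias=-1
  edge (5, 24)→(2, 18): d=(-3,-6) top-left  bias=+0
  edge (2, 18)→(4, 8): d=(2,-10) top-left  bias=+0
    (2,1)@(5, 3): e=[-21,63,0] → .  [on edge]
    (1,6)@(3, 13): e=[21,21,0] → X  [on edge]
    (2,6)@(5, 13): e=[-11,33,20] → .
    (1,7)@(3, 15): e=[23,15,4] → X
    (2,7)@(5, 15): e=[-9,27,24] → .
    (1,8)@(3, 17): e=[25,9,8] → X
    (2,8)@(5, 17): e=[-7,21,28] → .
    (1,9)@(3, 19): e=[27,3,12] → X
    (2,9)@(5, 19): e=[-5,15,32] → .
    (1,10)@(3, 21): e=[29,-3,16] → .
    (0,11)@(1, 23): e=[63,-21,0] → .  [on edge]
  covered (4 px):
    . . . . . . . . . .
    . . . . . . . . . .
    . . . . . . . . . .
    . . . . . . . . . .
    . . . . . . . . . .
    . . . . . . . . . .
    . X . . . . . . . .
    . X . . . . . . . .
    . X . . . . . . . .
    . X . . . . . . . .
    . . . . . . . . . .
    . . . . . . . . . .
T2:
  2·area = 372
  edge (8, 22)→(0, 3): d=(-8,-19) top-left  bias=+0
  edge (0, 3)→(20, 4): d=(20,1) right/bottom  bias=-1
  edge (20, 4)→(8, 22): d=(-12,18) right/bottom  bias=-1
    (0,2)@(1, 5): e=[3,39,330] → X
    (1,2)@(3, 5): e=[41,37,294] → X
    (2,2)@(5, 5): e=[79,35,258] → X
    (3,2)@(7, 5): e=[117,33,222] → X
    (4,2)@(9, 5): e=[155,31,186] → X
    (5,2)@(11, 5): e=[193,29,150] → X
    (6,2)@(13, 5): e=[231,27,114] → X
    (7,2)@(15, 5): e=[269,25,78] → X
    (8,2)@(17, 5): e=[307,23,42] → X
    (9,2)@(19, 5): e=[345,21,6] → X
    (0,3)@(1, 7): e=[-13,79,306] → .
    (1,3)@(3, 7): e=[25,77,270] → X
  covered (44 px):
    . . . . . . . . . .
    . . . . . . . . . .
    X X X X X X X X X X
    . X X X X X X X X .
    . X X X X X X X . .
    . . X X X X X X . .
    . . X X X X X . . .
    . . . X X X . . . .
    . . . X X X . . . .
    . . . X X . . . . .
    . . . . . . . . . .
    . . . . . . . . . .
T3:
  2·area = 116  (B↔C swapped to make it positive)
  edge (8, 24)→(2, 22): d=(-6,-2) top-left  bias=+0
  edge (2, 22)→(6, 4): d=(4,-18) top-left  bias=+0
  edge (6, 4)→(8, 24): d=(2,20) right/bottom  bias=-1
    (2,4)@(5, 9): e=[84,2,30] → X
    (3,4)@(7, 9): e=[88,38,-10] → .
    (2,5)@(5, 11): e=[72,10,34] → X
    (3,5)@(7, 11): e=[76,46,-6] → .
    (2,6)@(5, 13): e=[60,18,38] → X
    (3,6)@(7, 13): e=[64,54,-2] → .
    (2,7)@(5, 15): e=[48,26,42] → X
    (3,7)@(7, 15): e=[52,62,2] → X
    (4,7)@(9, 15): e=[56,98,-38] → .
    (2,8)@(5, 17): e=[36,34,46] → X
    (4,8)@(9, 17): e=[44,106,-34] → .
    (1,9)@(3, 19): e=[20,6,90] → X
    (2,11)@(5, 23): e=[0,58,58] → X  [on edge]
  covered (15 px):
    . . . . . . . . . .
    . . . . . . . . . .
    . . . . . . . . . .
    . . . . . . . . . .
    . . X . . . . . . .
    . . X . . . . . . .
    . . X . . . . . . .
    . . X X . . . . . .
    . . X X . . . . . .
    . X X X . . . . . .
    . X X X . . . . . .
    . . X X . . . . . .

Z-buffer (winner per pixel, '.' = empty):
  . . . . . . . . . .
  . . . . . . . . . .
  2 2 2 2 2 2 2 2 2 2
  . 2 2 2 2 2 2 2 2 .
  . 2 2 2 2 2 2 2 . .
  . 0 2 2 2 2 2 2 . .
  . 1 2 2 2 2 2 . . .
  . 1 3 2 2 2 . . . .
  . 1 3 2 2 2 . . . .
  . 3 3 2 2 . . . . .
  . 3 3 3 . . . . . .
  . . 3 3 . . . . . .

Final: 3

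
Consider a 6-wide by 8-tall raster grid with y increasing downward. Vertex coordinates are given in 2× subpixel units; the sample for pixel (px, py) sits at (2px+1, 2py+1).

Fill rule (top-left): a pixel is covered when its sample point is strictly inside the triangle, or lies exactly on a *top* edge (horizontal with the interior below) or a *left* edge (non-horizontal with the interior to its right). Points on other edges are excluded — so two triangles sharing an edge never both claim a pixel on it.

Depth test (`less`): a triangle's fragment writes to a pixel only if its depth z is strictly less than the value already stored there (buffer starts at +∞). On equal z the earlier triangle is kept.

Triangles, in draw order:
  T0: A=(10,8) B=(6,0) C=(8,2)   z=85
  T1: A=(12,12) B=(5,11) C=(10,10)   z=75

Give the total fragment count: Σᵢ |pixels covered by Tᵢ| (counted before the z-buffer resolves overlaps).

T0:
  2·area = 8
  edge (10, 8)→(6, 0): d=(-4,-8) top-left  bias=+0
  edge (6, 0)→(8, 2): d=(2,2) right/bottom  bias=-1
  edge (8, 2)→(10, 8): d=(2,6) right/bottom  bias=-1
    (3,0)@(7, 1): e=[4,0,4] → ·  [on edge]
    (4,1)@(9, 3): e=[12,0,-4] → ·  [on edge]
    (4,2)@(9, 5): e=[4,4,0] → ·  [on edge]
    (5,2)@(11, 5): e=[20,0,-12] → ·  [on edge]
    (5,5)@(11, 11): e=[-4,12,0] → ·  [on edge]
  covered (0 px):
    · · · · · ·
    · · · · · ·
    · · · · · ·
    · · · · · ·
    · · · · · ·
    · · · · · ·
    · · · · · ·
    · · · · · ·
T1:
  2·area = 12
  edge (12, 12)→(5, 11): d=(-7,-1) top-left  bias=+0
  edge (5, 11)→(10, 10): d=(5,-1) top-left  bias=+0
  edge (10, 10)→(12, 12): d=(2,2) right/bottom  bias=-1
    (0,0)@(1, 1): e=[66,-54,0] → ·  [on edge]
    (1,1)@(3, 3): e=[54,-42,0] → ·  [on edge]
    (2,2)@(5, 5): e=[42,-30,0] → ·  [on edge]
    (3,3)@(7, 7): e=[30,-18,0] → ·  [on edge]
    (4,4)@(9, 9): e=[18,-6,0] → ·  [on edge]
    (2,5)@(5, 11): e=[0,0,12] → █  [on edge]
    (3,5)@(7, 11): e=[2,2,8] → █
    (4,5)@(9, 11): e=[4,4,4] → █
    (5,5)@(11, 11): e=[6,6,0] → ·  [on edge]
    (2,6)@(5, 13): e=[-14,10,16] → ·
    (3,6)@(7, 13): e=[-12,12,12] → ·
    (4,6)@(9, 13): e=[-10,14,8] → ·
  covered (3 px):
    · · · · · ·
    · · · · · ·
    · · · · · ·
    · · · · · ·
    · · · · · ·
    · · █ █ █ ·
    · · · · · ·
    · · · · · ·

Final: 3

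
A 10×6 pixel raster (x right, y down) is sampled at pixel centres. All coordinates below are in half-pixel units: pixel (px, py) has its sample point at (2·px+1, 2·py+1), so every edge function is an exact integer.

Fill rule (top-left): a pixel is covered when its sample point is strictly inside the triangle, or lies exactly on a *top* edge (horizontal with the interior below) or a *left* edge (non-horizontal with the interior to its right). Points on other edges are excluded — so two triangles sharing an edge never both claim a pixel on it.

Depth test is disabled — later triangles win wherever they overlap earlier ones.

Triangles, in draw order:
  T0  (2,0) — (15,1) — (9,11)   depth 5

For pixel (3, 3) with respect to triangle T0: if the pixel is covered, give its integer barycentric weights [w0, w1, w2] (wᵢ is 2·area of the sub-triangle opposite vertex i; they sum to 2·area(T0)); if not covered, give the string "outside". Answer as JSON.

T0:
  2·area = 136
  edge (2, 0)→(15, 1): d=(13,1) right/bottom  bias=-1
  edge (15, 1)→(9, 11): d=(-6,10) right/bottom  bias=-1
  edge (9, 11)→(2, 0): d=(-7,-11) top-left  bias=+0
    (1,0)@(3, 1): e=[12,120,4] → X
    (2,0)@(5, 1): e=[10,100,26] → X
    (3,0)@(7, 1): e=[8,80,48] → X
    (4,0)@(9, 1): e=[6,60,70] → X
    (5,0)@(11, 1): e=[4,40,92] → X
    (6,0)@(13, 1): e=[2,20,114] → X
    (7,0)@(15, 1): e=[0,0,136] → .  [on edge]
    (1,1)@(3, 3): e=[38,108,-10] → .
    (2,1)@(5, 3): e=[36,88,12] → X
    (7,1)@(15, 3): e=[26,-12,122] → .
    (2,2)@(5, 5): e=[62,76,-2] → .
    (3,2)@(7, 5): e=[60,56,20] → X
    (4,5)@(9, 11): e=[136,0,0] → .  [on edge]
  covered (18 px):
    . X X X X X X . . .
    . . X X X X X . . .
    . . . X X X . . . .
    . . . X X X . . . .
    . . . . X . . . . .
    . . . . . . . . . .

Answer: [44,6,86]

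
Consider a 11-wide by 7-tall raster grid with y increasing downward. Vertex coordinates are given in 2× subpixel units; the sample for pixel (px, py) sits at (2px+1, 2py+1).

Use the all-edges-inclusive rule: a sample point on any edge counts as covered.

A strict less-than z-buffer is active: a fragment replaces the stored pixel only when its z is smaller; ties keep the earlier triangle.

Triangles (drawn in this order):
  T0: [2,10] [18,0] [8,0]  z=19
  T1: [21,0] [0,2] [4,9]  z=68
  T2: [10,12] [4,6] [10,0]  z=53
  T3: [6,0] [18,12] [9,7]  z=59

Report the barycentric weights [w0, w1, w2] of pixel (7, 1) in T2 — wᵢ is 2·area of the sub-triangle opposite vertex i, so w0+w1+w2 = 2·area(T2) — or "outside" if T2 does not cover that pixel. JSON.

T0:
  2·area = 100  (B↔C swapped to make it positive)
  edge (2, 10)→(8, 0): d=(6,-10) inclusive
  edge (8, 0)→(18, 0): d=(10,0) inclusive
  edge (18, 0)→(2, 10): d=(-16,10) inclusive
    (4,0)@(9, 1): e=[16,10,74] → #
    (5,0)@(11, 1): e=[36,10,54] → #
    (6,0)@(13, 1): e=[56,10,34] → #
    (7,0)@(15, 1): e=[76,10,14] → #
    (8,0)@(17, 1): e=[96,10,-6] → ·
    (3,1)@(7, 3): e=[8,30,62] → #
    (7,1)@(15, 3): e=[88,30,-18] → ·
    (2,2)@(5, 5): e=[0,50,50] → #  [on edge]
    (5,2)@(11, 5): e=[60,50,-10] → ·
    (6,2)@(13, 5): e=[80,50,-30] → ·
    (2,3)@(5, 7): e=[12,70,18] → #
    (3,3)@(7, 7): e=[32,70,-2] → ·
  covered (13 px):
    · · · · # # # # · · ·
    · · · # # # # · · · ·
    · · # # # · · · · · ·
    · · # · · · · · · · ·
    · # · · · · · · · · ·
    · · · · · · · · · · ·
    · · · · · · · · · · ·
T1:
  2·area = 155  (B↔C swapped to make it positive)
  edge (21, 0)→(4, 9): d=(-17,9) inclusive
  edge (4, 9)→(0, 2): d=(-4,-7) inclusive
  edge (0, 2)→(21, 0): d=(21,-2) inclusive
    (5,0)@(11, 1): e=[73,81,1] → #
    (6,0)@(13, 1): e=[55,95,5] → #
    (7,0)@(15, 1): e=[37,109,9] → #
    (8,0)@(17, 1): e=[19,123,13] → #
    (9,0)@(19, 1): e=[1,137,17] → #
    (10,0)@(21, 1): e=[-17,151,21] → ·
    (0,1)@(1, 3): e=[129,3,23] → #
    (1,1)@(3, 3): e=[111,17,27] → #
    (2,1)@(5, 3): e=[93,31,31] → #
    (3,1)@(7, 3): e=[75,45,35] → #
    (4,1)@(9, 3): e=[57,59,39] → #
    (8,1)@(17, 3): e=[-15,115,55] → ·
  covered (21 px):
    · · · · · # # # # # ·
    # # # # # # # # · · ·
    · # # # # # · · · · ·
    · # # # · · · · · · ·
    · · · · · · · · · · ·
    · · · · · · · · · · ·
    · · · · · · · · · · ·
T2:
  2·area = 72
  edge (10, 12)→(4, 6): d=(-6,-6) inclusive
  edge (4, 6)→(10, 0): d=(6,-6) inclusive
  edge (10, 0)→(10, 12): d=(0,12) inclusive
    (4,0)@(9, 1): e=[60,0,12] → #  [on edge]
    (5,0)@(11, 1): e=[72,12,-12] → ·
    (0,1)@(1, 3): e=[0,-36,108] → ·  [on edge]
    (3,1)@(7, 3): e=[36,0,36] → #  [on edge]
    (5,1)@(11, 3): e=[60,24,-12] → ·
    (1,2)@(3, 5): e=[0,-12,84] → ·  [on edge]
    (2,2)@(5, 5): e=[12,0,60] → #  [on edge]
    (5,2)@(11, 5): e=[48,36,-12] → ·
    (1,3)@(3, 7): e=[-12,0,84] → ·  [on edge]
    (2,3)@(5, 7): e=[0,12,60] → #  [on edge]
    (5,3)@(11, 7): e=[36,48,-12] → ·
    (0,4)@(1, 9): e=[-36,0,108] → ·  [on edge]
    (3,4)@(7, 9): e=[0,36,36] → #  [on edge]
    (4,5)@(9, 11): e=[0,60,12] → #  [on edge]
    (5,6)@(11, 13): e=[0,84,-12] → ·  [on edge]
  covered (12 px):
    · · · · # · · · · · ·
    · · · # # · · · · · ·
    · · # # # · · · · · ·
    · · # # # · · · · · ·
    · · · # # · · · · · ·
    · · · · # · · · · · ·
    · · · · · · · · · · ·
T3:
  2·area = 48
  edge (6, 0)→(18, 12): d=(12,12) inclusive
  edge (18, 12)→(9, 7): d=(-9,-5) inclusive
  edge (9, 7)→(6, 0): d=(-3,-7) inclusive
    (3,0)@(7, 1): e=[0,44,4] → #  [on edge]
    (4,0)@(9, 1): e=[-24,54,18] → ·
    (3,1)@(7, 3): e=[24,26,-2] → ·
    (4,1)@(9, 3): e=[0,36,12] → #  [on edge]
    (5,1)@(11, 3): e=[-24,46,26] → ·
    (4,2)@(9, 5): e=[24,18,6] → #
    (5,2)@(11, 5): e=[0,28,20] → #  [on edge]
    (6,2)@(13, 5): e=[-24,38,34] → ·
    (4,3)@(9, 7): e=[48,0,0] → #  [on edge]
    (6,3)@(13, 7): e=[0,20,28] → #  [on edge]
    (7,3)@(15, 7): e=[-24,30,42] → ·
    (4,4)@(9, 9): e=[72,-18,-6] → ·
    (7,4)@(15, 9): e=[0,12,36] → #  [on edge]
    (8,5)@(17, 11): e=[0,4,44] → #  [on edge]
    (9,6)@(19, 13): e=[0,-4,52] → ·  [on edge]
  covered (10 px):
    · · · # · · · · · · ·
    · · · · # · · · · · ·
    · · · · # # · · · · ·
    · · · · # # # · · · ·
    · · · · · · # # · · ·
    · · · · · · · · # · ·
    · · · · · · · · · · ·

Result: "outside"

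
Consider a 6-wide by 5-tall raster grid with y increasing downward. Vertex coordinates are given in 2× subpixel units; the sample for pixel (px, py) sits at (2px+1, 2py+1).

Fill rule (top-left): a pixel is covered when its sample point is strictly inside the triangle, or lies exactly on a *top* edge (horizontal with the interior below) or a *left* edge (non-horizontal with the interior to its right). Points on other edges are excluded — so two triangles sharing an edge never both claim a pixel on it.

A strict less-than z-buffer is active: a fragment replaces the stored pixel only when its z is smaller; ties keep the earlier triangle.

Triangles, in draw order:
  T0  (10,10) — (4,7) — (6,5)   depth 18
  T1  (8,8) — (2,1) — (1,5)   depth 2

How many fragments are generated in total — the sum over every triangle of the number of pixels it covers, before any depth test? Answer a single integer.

T0:
  2·area = 18
  edge (10, 10)→(4, 7): d=(-6,-3) top-left  bias=+0
  edge (4, 7)→(6, 5): d=(2,-2) top-left  bias=+0
  edge (6, 5)→(10, 10): d=(4,5) right/bottom  bias=-1
    (2,3)@(5, 7): e=[3,2,13] → █
    (3,3)@(7, 7): e=[9,6,3] → █
    (4,3)@(9, 7): e=[15,10,-7] → ·
    (2,4)@(5, 9): e=[-9,6,21] → ·
    (3,4)@(7, 9): e=[-3,10,11] → ·
    (4,4)@(9, 9): e=[3,14,1] → █
    (5,4)@(11, 9): e=[9,18,-9] → ·
  covered (3 px):
    · · · · · ·
    · · · · · ·
    · · · · · ·
    · · █ █ · ·
    · · · · █ ·
T1:
  2·area = 31  (B↔C swapped to make it positive)
  edge (8, 8)→(1, 5): d=(-7,-3) top-left  bias=+0
  edge (1, 5)→(2, 1): d=(1,-4) top-left  bias=+0
  edge (2, 1)→(8, 8): d=(6,7) right/bottom  bias=-1
    (1,1)@(3, 3): e=[20,6,5] → █
    (2,1)@(5, 3): e=[26,14,-9] → ·
    (0,2)@(1, 5): e=[0,0,31] → █  [on edge]
    (2,2)@(5, 5): e=[12,16,3] → █
    (3,2)@(7, 5): e=[18,24,-11] → ·
    (0,3)@(1, 7): e=[-14,2,43] → ·
    (1,3)@(3, 7): e=[-8,10,29] → ·
    (2,3)@(5, 7): e=[-2,18,15] → ·
    (3,3)@(7, 7): e=[4,26,1] → █
    (4,3)@(9, 7): e=[10,34,-13] → ·
    (3,4)@(7, 9): e=[-10,28,13] → ·
  covered (5 px):
    · · · · · ·
    · █ · · · ·
    █ █ █ · · ·
    · · · █ · ·
    · · · · · ·

Answer: 8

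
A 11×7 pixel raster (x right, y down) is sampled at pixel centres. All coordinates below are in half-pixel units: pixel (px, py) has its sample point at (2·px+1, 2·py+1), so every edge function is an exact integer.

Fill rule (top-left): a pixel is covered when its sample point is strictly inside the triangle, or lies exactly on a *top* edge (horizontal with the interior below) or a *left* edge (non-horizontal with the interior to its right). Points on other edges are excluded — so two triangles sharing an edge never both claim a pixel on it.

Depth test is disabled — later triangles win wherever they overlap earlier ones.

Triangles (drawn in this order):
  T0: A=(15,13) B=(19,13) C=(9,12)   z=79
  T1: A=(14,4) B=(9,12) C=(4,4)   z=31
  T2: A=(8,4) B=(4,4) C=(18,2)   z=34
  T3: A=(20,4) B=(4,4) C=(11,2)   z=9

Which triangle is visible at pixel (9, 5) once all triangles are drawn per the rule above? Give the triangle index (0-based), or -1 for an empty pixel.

T0:
  2·area = 4  (B↔C swapped to make it positive)
  edge (15, 13)→(9, 12): d=(-6,-1) top-left  bias=+0
  edge (9, 12)→(19, 13): d=(10,1) right/bottom  bias=-1
  edge (19, 13)→(15, 13): d=(-4,0) right/bottom  bias=-1
    (1,5)@(3, 11): e=[0,-4,8] → .  [on edge]
    (0,6)@(1, 13): e=[-14,18,0] → .  [on edge]
    (1,6)@(3, 13): e=[-12,16,0] → .  [on edge]
    (2,6)@(5, 13): e=[-10,14,0] → .  [on edge]
    (3,6)@(7, 13): e=[-8,12,0] → .  [on edge]
    (4,6)@(9, 13): e=[-6,10,0] → .  [on edge]
    (5,6)@(11, 13): e=[-4,8,0] → .  [on edge]
    (6,6)@(13, 13): e=[-2,6,0] → .  [on edge]
    (7,6)@(15, 13): e=[0,4,0] → .  [on edge]
    (8,6)@(17, 13): e=[2,2,0] → .  [on edge]
    (9,6)@(19, 13): e=[4,0,0] → .  [on edge]
    (10,6)@(21, 13): e=[6,-2,0] → .  [on edge]
  covered (0 px):
    . . . . . . . . . . .
    . . . . . . . . . . .
    . . . . . . . . . . .
    . . . . . . . . . . .
    . . . . . . . . . . .
    . . . . . . . . . . .
    . . . . . . . . . . .
T1:
  2·area = 80
  edge (14, 4)→(9, 12): d=(-5,8) right/bottom  bias=-1
  edge (9, 12)→(4, 4): d=(-5,-8) top-left  bias=+0
  edge (4, 4)→(14, 4): d=(10,0) top-left  bias=+0
    (2,2)@(5, 5): e=[67,3,10] → X
    (3,2)@(7, 5): e=[51,19,10] → X
    (4,2)@(9, 5): e=[35,35,10] → X
    (5,2)@(11, 5): e=[19,51,10] → X
    (6,2)@(13, 5): e=[3,67,10] → X
    (7,2)@(15, 5): e=[-13,83,10] → .
    (2,3)@(5, 7): e=[57,-7,30] → .
    (3,3)@(7, 7): e=[41,9,30] → X
    (6,3)@(13, 7): e=[-7,57,30] → .
    (3,4)@(7, 9): e=[31,-1,50] → .
    (4,4)@(9, 9): e=[15,15,50] → X
    (5,4)@(11, 9): e=[-1,31,50] → .
  covered (10 px):
    . . . . . . . . . . .
    . . . . . . . . . . .
    . . X X X X X . . . .
    . . . X X X . . . . .
    . . . . X . . . . . .
    . . . . X . . . . . .
    . . . . . . . . . . .
T2:
  2·area = 8
  edge (8, 4)→(4, 4): d=(-4,0) right/bottom  bias=-1
  edge (4, 4)→(18, 2): d=(14,-2) top-left  bias=+0
  edge (18, 2)→(8, 4): d=(-10,2) right/bottom  bias=-1
    (5,1)@(11, 3): e=[4,0,4] → X  [on edge]
    (6,1)@(13, 3): e=[4,4,0] → .  [on edge]
    (1,2)@(3, 5): e=[-4,12,0] → .  [on edge]
    (5,2)@(11, 5): e=[-4,28,-16] → .
  covered (1 px):
    . . . . . . . . . . .
    . . . . . X . . . . .
    . . . . . . . . . . .
    . . . . . . . . . . .
    . . . . . . . . . . .
    . . . . . . . . . . .
    . . . . . . . . . . .
T3:
  2·area = 32
  edge (20, 4)→(4, 4): d=(-16,0) right/bottom  bias=-1
  edge (4, 4)→(11, 2): d=(7,-2) top-left  bias=+0
  edge (11, 2)→(20, 4): d=(9,2) right/bottom  bias=-1
    (4,1)@(9, 3): e=[16,3,13] → X
    (5,1)@(11, 3): e=[16,7,9] → X
    (6,1)@(13, 3): e=[16,11,5] → X
    (7,1)@(15, 3): e=[16,15,1] → X
    (8,1)@(17, 3): e=[16,19,-3] → .
    (4,2)@(9, 5): e=[-16,17,31] → .
    (5,2)@(11, 5): e=[-16,21,27] → .
    (6,2)@(13, 5): e=[-16,25,23] → .
    (7,2)@(15, 5): e=[-16,29,19] → .
  covered (4 px):
    . . . . . . . . . . .
    . . . . X X X X . . .
    . . . . . . . . . . .
    . . . . . . . . . . .
    . . . . . . . . . . .
    . . . . . . . . . . .
    . . . . . . . . . . .

Z-buffer (winner per pixel, '.' = empty):
  . . . . . . . . . . .
  . . . . 3 3 3 3 . . .
  . . 1 1 1 1 1 . . . .
  . . . 1 1 1 . . . . .
  . . . . 1 . . . . . .
  . . . . 1 . . . . . .
  . . . . . . . . . . .

Final: -1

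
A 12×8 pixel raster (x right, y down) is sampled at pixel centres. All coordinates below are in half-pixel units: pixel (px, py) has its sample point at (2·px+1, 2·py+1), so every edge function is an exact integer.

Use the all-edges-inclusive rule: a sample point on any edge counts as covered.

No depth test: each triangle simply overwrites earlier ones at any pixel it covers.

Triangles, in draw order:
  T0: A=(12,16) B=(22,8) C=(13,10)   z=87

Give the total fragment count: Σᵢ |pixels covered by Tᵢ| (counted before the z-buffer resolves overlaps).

T0:
  2·area = 52  (B↔C swapped to make it positive)
  edge (12, 16)→(13, 10): d=(1,-6) inclusive
  edge (13, 10)→(22, 8): d=(9,-2) inclusive
  edge (22, 8)→(12, 16): d=(-10,8) inclusive
    (9,4)@(19, 9): e=[35,3,14] → #
    (10,4)@(21, 9): e=[47,7,-2] → ·
    (6,5)@(13, 11): e=[1,9,42] → #
    (7,5)@(15, 11): e=[13,13,26] → #
    (8,5)@(17, 11): e=[25,17,10] → #
    (9,5)@(19, 11): e=[37,21,-6] → ·
    (6,6)@(13, 13): e=[3,27,22] → #
    (8,6)@(17, 13): e=[27,35,-10] → ·
    (6,7)@(13, 15): e=[5,45,2] → #
    (7,7)@(15, 15): e=[17,49,-14] → ·
  covered (7 px):
    · · · · · · · · · · · ·
    · · · · · · · · · · · ·
    · · · · · · · · · · · ·
    · · · · · · · · · · · ·
    · · · · · · · · · # · ·
    · · · · · · # # # · · ·
    · · · · · · # # · · · ·
    · · · · · · # · · · · ·

Result: 7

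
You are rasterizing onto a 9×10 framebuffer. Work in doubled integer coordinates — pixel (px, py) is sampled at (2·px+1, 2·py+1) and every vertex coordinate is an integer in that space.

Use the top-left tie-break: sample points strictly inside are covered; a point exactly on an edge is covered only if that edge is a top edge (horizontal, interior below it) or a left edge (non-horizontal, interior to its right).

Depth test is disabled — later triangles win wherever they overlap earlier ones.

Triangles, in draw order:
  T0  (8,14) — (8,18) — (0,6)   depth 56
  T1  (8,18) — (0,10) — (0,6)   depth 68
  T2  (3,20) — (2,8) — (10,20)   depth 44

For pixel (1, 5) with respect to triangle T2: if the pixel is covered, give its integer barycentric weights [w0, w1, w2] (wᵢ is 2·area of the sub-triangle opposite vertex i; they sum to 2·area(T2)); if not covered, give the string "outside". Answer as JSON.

T0:
  2·area = 32
  edge (8, 14)→(8, 18): d=(0,4) right/bottom  bias=-1
  edge (8, 18)→(0, 6): d=(-8,-12) top-left  bias=+0
  edge (0, 6)→(8, 14): d=(8,8) right/bottom  bias=-1
    (0,3)@(1, 7): e=[28,4,0] → ·  [on edge]
    (1,4)@(3, 9): e=[20,12,0] → ·  [on edge]
    (2,5)@(5, 11): e=[12,20,0] → ·  [on edge]
    (2,6)@(5, 13): e=[12,4,16] → █
    (3,6)@(7, 13): e=[4,28,0] → ·  [on edge]
    (2,7)@(5, 15): e=[12,-12,32] → ·
    (3,7)@(7, 15): e=[4,12,16] → █
    (4,7)@(9, 15): e=[-4,36,0] → ·  [on edge]
    (3,8)@(7, 17): e=[4,-4,32] → ·
    (5,8)@(11, 17): e=[-12,44,0] → ·  [on edge]
    (6,9)@(13, 19): e=[-20,52,0] → ·  [on edge]
  covered (2 px):
    · · · · · · · · ·
    · · · · · · · · ·
    · · · · · · · · ·
    · · · · · · · · ·
    · · · · · · · · ·
    · · · · · · · · ·
    · · █ · · · · · ·
    · · · █ · · · · ·
    · · · · · · · · ·
    · · · · · · · · ·
T1:
  2·area = 32
  edge (8, 18)→(0, 10): d=(-8,-8) top-left  bias=+0
  edge (0, 10)→(0, 6): d=(0,-4) top-left  bias=+0
  edge (0, 6)→(8, 18): d=(8,12) right/bottom  bias=-1
    (0,4)@(1, 9): e=[16,4,12] → █
    (1,4)@(3, 9): e=[32,12,-12] → ·
    (0,5)@(1, 11): e=[0,4,28] → █  [on edge]
    (1,5)@(3, 11): e=[16,12,4] → █
    (2,5)@(5, 11): e=[32,20,-20] → ·
    (0,6)@(1, 13): e=[-16,4,44] → ·
    (1,6)@(3, 13): e=[0,12,20] → █  [on edge]
    (2,6)@(5, 13): e=[16,20,-4] → ·
    (1,7)@(3, 15): e=[-16,12,36] → ·
    (2,7)@(5, 15): e=[0,20,12] → █  [on edge]
    (3,7)@(7, 15): e=[16,28,-12] → ·
    (2,8)@(5, 17): e=[-16,20,28] → ·
    (3,8)@(7, 17): e=[0,28,4] → █  [on edge]
    (4,9)@(9, 19): e=[0,36,-4] → ·  [on edge]
  covered (6 px):
    · · · · · · · · ·
    · · · · · · · · ·
    · · · · · · · · ·
    · · · · · · · · ·
    █ · · · · · · · ·
    █ █ · · · · · · ·
    · █ · · · · · · ·
    · · █ · · · · · ·
    · · · █ · · · · ·
    · · · · · · · · ·
T2:
  2·area = 84
  edge (3, 20)→(2, 8): d=(-1,-12) top-left  bias=+0
  edge (2, 8)→(10, 20): d=(8,12) right/bottom  bias=-1
  edge (10, 20)→(3, 20): d=(-7,0) right/bottom  bias=-1
    (1,5)@(3, 11): e=[9,12,63] → █
    (2,5)@(5, 11): e=[33,-12,63] → ·
    (1,6)@(3, 13): e=[7,28,49] → █
    (2,6)@(5, 13): e=[31,4,49] → █
    (3,6)@(7, 13): e=[55,-20,49] → ·
    (1,7)@(3, 15): e=[5,44,35] → █
    (3,7)@(7, 15): e=[53,-4,35] → ·
    (1,8)@(3, 17): e=[3,60,21] → █
    (3,8)@(7, 17): e=[51,12,21] → █
    (4,8)@(9, 17): e=[75,-12,21] → ·
    (1,9)@(3, 19): e=[1,76,7] → █
    (4,9)@(9, 19): e=[73,4,7] → █
  covered (12 px):
    · · · · · · · · ·
    · · · · · · · · ·
    · · · · · · · · ·
    · · · · · · · · ·
    · · · · · · · · ·
    · █ · · · · · · ·
    · █ █ · · · · · ·
    · █ █ · · · · · ·
    · █ █ █ · · · · ·
    · █ █ █ █ · · · ·

Answer: [12,63,9]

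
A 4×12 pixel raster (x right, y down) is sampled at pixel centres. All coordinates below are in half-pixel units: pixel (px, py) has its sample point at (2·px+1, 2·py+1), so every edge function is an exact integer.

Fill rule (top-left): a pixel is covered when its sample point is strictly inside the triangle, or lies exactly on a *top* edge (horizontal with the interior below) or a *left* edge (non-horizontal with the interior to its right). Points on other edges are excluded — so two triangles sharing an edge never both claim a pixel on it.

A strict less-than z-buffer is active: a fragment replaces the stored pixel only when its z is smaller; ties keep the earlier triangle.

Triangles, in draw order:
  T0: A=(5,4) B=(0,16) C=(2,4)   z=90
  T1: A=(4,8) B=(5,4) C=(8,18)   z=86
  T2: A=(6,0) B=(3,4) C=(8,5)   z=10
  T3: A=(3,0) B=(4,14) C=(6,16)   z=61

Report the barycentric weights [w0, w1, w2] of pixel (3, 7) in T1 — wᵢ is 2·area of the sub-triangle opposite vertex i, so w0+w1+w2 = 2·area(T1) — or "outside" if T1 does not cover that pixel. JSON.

T0:
  2·area = 36
  edge (5, 4)→(0, 16): d=(-5,12) right/bottom  bias=-1
  edge (0, 16)→(2, 4): d=(2,-12) top-left  bias=+0
  edge (2, 4)→(5, 4): d=(3,0) top-left  bias=+0
    (1,2)@(3, 5): e=[19,14,3] → #
    (2,2)@(5, 5): e=[-5,38,3] → ·
    (1,3)@(3, 7): e=[9,18,9] → #
    (2,3)@(5, 7): e=[-15,42,9] → ·
    (1,4)@(3, 9): e=[-1,22,15] → ·
    (0,5)@(1, 11): e=[13,2,21] → #
    (1,5)@(3, 11): e=[-11,26,21] → ·
    (0,6)@(1, 13): e=[3,6,27] → #
    (1,6)@(3, 13): e=[-21,30,27] → ·
    (0,7)@(1, 15): e=[-7,10,33] → ·
  covered (4 px):
    · · · ·
    · · · ·
    · # · ·
    · # · ·
    · · · ·
    # · · ·
    # · · ·
    · · · ·
    · · · ·
    · · · ·
    · · · ·
    · · · ·
T1:
  2·area = 26
  edge (4, 8)→(5, 4): d=(1,-4) top-left  bias=+0
  edge (5, 4)→(8, 18): d=(3,14) right/bottom  bias=-1
  edge (8, 18)→(4, 8): d=(-4,-10) top-left  bias=+0
    (2,2)@(5, 5): e=[1,3,22] → #
    (3,2)@(7, 5): e=[9,-25,42] → ·
    (2,3)@(5, 7): e=[3,9,14] → #
    (3,3)@(7, 7): e=[11,-19,34] → ·
    (2,4)@(5, 9): e=[5,15,6] → #
    (3,4)@(7, 9): e=[13,-13,26] → ·
    (2,5)@(5, 11): e=[7,21,-2] → ·
    (3,7)@(7, 15): e=[19,5,2] → #
    (3,8)@(7, 17): e=[21,11,-6] → ·
  covered (4 px):
    · · · ·
    · · · ·
    · · # ·
    · · # ·
    · · # ·
    · · · ·
    · · · ·
    · · · #
    · · · ·
    · · · ·
    · · · ·
    · · · ·
T2:
  2·area = 23  (B↔C swapped to make it positive)
  edge (6, 0)→(8, 5): d=(2,5) right/bottom  bias=-1
  edge (8, 5)→(3, 4): d=(-5,-1) top-left  bias=+0
  edge (3, 4)→(6, 0): d=(3,-4) top-left  bias=+0
    (2,1)@(5, 3): e=[11,7,5] → #
    (3,1)@(7, 3): e=[1,9,13] → #
    (2,2)@(5, 5): e=[15,-3,11] → ·
    (3,2)@(7, 5): e=[5,-1,19] → ·
  covered (2 px):
    · · · ·
    · · # #
    · · · ·
    · · · ·
    · · · ·
    · · · ·
    · · · ·
    · · · ·
    · · · ·
    · · · ·
    · · · ·
    · · · ·
T3:
  2·area = 26  (B↔C swapped to make it positive)
  edge (3, 0)→(6, 16): d=(3,16) right/bottom  bias=-1
  edge (6, 16)→(4, 14): d=(-2,-2) top-left  bias=+0
  edge (4, 14)→(3, 0): d=(-1,-14) top-left  bias=+0
    (0,5)@(1, 11): e=[65,0,-39] → ·  [on edge]
    (2,5)@(5, 11): e=[1,8,17] → #
    (3,5)@(7, 11): e=[-31,12,45] → ·
    (1,6)@(3, 13): e=[39,0,-13] → ·  [on edge]
    (2,6)@(5, 13): e=[7,4,15] → #
    (3,6)@(7, 13): e=[-25,8,43] → ·
    (2,7)@(5, 15): e=[13,0,13] → #  [on edge]
    (3,7)@(7, 15): e=[-19,4,41] → ·
    (2,8)@(5, 17): e=[19,-4,11] → ·
    (3,8)@(7, 17): e=[-13,0,39] → ·  [on edge]
  covered (3 px):
    · · · ·
    · · · ·
    · · · ·
    · · · ·
    · · · ·
    · · # ·
    · · # ·
    · · # ·
    · · · ·
    · · · ·
    · · · ·
    · · · ·

Answer: [5,2,19]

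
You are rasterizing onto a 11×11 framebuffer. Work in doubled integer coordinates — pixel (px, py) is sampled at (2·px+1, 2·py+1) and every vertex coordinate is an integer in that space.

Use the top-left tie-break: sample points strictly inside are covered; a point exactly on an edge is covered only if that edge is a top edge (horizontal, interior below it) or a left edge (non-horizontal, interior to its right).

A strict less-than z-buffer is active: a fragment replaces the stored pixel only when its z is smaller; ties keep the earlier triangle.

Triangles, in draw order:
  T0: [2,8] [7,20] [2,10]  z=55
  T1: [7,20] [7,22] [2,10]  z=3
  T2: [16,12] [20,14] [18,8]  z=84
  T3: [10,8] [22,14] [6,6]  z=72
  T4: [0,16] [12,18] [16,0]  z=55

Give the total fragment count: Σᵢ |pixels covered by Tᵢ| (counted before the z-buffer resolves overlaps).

T0:
  2·area = 10
  edge (2, 8)→(7, 20): d=(5,12) right/bottom  bias=-1
  edge (7, 20)→(2, 10): d=(-5,-10) top-left  bias=+0
  edge (2, 10)→(2, 8): d=(0,-2) top-left  bias=+0
    (1,5)@(3, 11): e=[3,5,2] → █
    (2,5)@(5, 11): e=[-21,25,6] → ·
    (1,6)@(3, 13): e=[13,-5,2] → ·
  covered (1 px):
    · · · · · · · · · · ·
    · · · · · · · · · · ·
    · · · · · · · · · · ·
    · · · · · · · · · · ·
    · · · · · · · · · · ·
    · █ · · · · · · · · ·
    · · · · · · · · · · ·
    · · · · · · · · · · ·
    · · · · · · · · · · ·
    · · · · · · · · · · ·
    · · · · · · · · · · ·
T1:
  2·area = 10
  edge (7, 20)→(7, 22): d=(0,2) right/bottom  bias=-1
  edge (7, 22)→(2, 10): d=(-5,-12) top-left  bias=+0
  edge (2, 10)→(7, 20): d=(5,10) right/bottom  bias=-1
    (3,0)@(7, 1): e=[0,105,-95] → ·  [on edge]
    (3,1)@(7, 3): e=[0,95,-85] → ·  [on edge]
    (3,2)@(7, 5): e=[0,85,-75] → ·  [on edge]
    (3,3)@(7, 7): e=[0,75,-65] → ·  [on edge]
    (3,4)@(7, 9): e=[0,65,-55] → ·  [on edge]
    (3,5)@(7, 11): e=[0,55,-45] → ·  [on edge]
    (3,6)@(7, 13): e=[0,45,-35] → ·  [on edge]
    (3,7)@(7, 15): e=[0,35,-25] → ·  [on edge]
    (2,8)@(5, 17): e=[4,1,5] → █
    (3,8)@(7, 17): e=[0,25,-15] → ·  [on edge]
    (2,9)@(5, 19): e=[4,-9,15] → ·
    (3,9)@(7, 19): e=[0,15,-5] → ·  [on edge]
    (3,10)@(7, 21): e=[0,5,5] → ·  [on edge]
  covered (1 px):
    · · · · · · · · · · ·
    · · · · · · · · · · ·
    · · · · · · · · · · ·
    · · · · · · · · · · ·
    · · · · · · · · · · ·
    · · · · · · · · · · ·
    · · · · · · · · · · ·
    · · · · · · · · · · ·
    · · █ · · · · · · · ·
    · · · · · · · · · · ·
    · · · · · · · · · · ·
T2:
  2·area = 20  (B↔C swapped to make it positive)
  edge (16, 12)→(18, 8): d=(2,-4) top-left  bias=+0
  edge (18, 8)→(20, 14): d=(2,6) right/bottom  bias=-1
  edge (20, 14)→(16, 12): d=(-4,-2) top-left  bias=+0
    (8,2)@(17, 5): e=[-10,0,30] → ·  [on edge]
    (8,5)@(17, 11): e=[2,12,6] → █
    (9,5)@(19, 11): e=[10,0,10] → ·  [on edge]
    (8,6)@(17, 13): e=[6,16,-2] → ·
    (9,6)@(19, 13): e=[14,4,2] → █
    (10,6)@(21, 13): e=[22,-8,6] → ·
    (9,7)@(19, 15): e=[18,8,-6] → ·
    (10,8)@(21, 17): e=[30,0,-10] → ·  [on edge]
  covered (2 px):
    · · · · · · · · · · ·
    · · · · · · · · · · ·
    · · · · · · · · · · ·
    · · · · · · · · · · ·
    · · · · · · · · · · ·
    · · · · · · · · █ · ·
    · · · · · · · · · █ ·
    · · · · · · · · · · ·
    · · · · · · · · · · ·
    · · · · · · · · · · ·
    · · · · · · · · · · ·
T3:
  degenerate (2·area = 0) — covers nothing
T4:
  2·area = 224  (B↔C swapped to make it positive)
  edge (0, 16)→(16, 0): d=(16,-16) top-left  bias=+0
  edge (16, 0)→(12, 18): d=(-4,18) right/bottom  bias=-1
  edge (12, 18)→(0, 16): d=(-12,-2) top-left  bias=+0
    (7,0)@(15, 1): e=[0,14,210] → █  [on edge]
    (8,0)@(17, 1): e=[32,-22,214] → ·
    (6,1)@(13, 3): e=[0,42,182] → █  [on edge]
    (8,1)@(17, 3): e=[64,-30,190] → ·
    (5,2)@(11, 5): e=[0,70,154] → █  [on edge]
    (7,2)@(15, 5): e=[64,-2,162] → ·
    (4,3)@(9, 7): e=[0,98,126] → █  [on edge]
    (7,3)@(15, 7): e=[96,-10,138] → ·
    (3,4)@(7, 9): e=[0,126,98] → █  [on edge]
    (7,4)@(15, 9): e=[128,-18,114] → ·
    (2,5)@(5, 11): e=[0,154,70] → █  [on edge]
    (7,5)@(15, 11): e=[160,-26,90] → ·
    (1,6)@(3, 13): e=[0,182,42] → █  [on edge]
    (0,7)@(1, 15): e=[0,210,14] → █  [on edge]
  covered (32 px):
    · · · · · · · █ · · ·
    · · · · · · █ █ · · ·
    · · · · · █ █ · · · ·
    · · · · █ █ █ · · · ·
    · · · █ █ █ █ · · · ·
    · · █ █ █ █ █ · · · ·
    · █ █ █ █ █ █ · · · ·
    █ █ █ █ █ █ · · · · ·
    · · · █ █ █ · · · · ·
    · · · · · · · · · · ·
    · · · · · · · · · · ·

Final: 36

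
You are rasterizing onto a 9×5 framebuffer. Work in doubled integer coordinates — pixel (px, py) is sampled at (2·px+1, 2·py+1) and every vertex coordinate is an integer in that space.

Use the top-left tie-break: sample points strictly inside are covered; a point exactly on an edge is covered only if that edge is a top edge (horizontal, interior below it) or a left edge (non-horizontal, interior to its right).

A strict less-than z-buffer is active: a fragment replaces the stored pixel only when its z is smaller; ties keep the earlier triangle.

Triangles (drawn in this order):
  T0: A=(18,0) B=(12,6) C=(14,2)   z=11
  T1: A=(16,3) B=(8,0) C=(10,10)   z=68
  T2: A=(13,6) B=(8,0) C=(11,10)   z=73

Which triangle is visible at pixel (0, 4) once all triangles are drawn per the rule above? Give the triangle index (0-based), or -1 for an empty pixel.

T0:
  2·area = 12
  edge (18, 0)→(12, 6): d=(-6,6) right/bottom  bias=-1
  edge (12, 6)→(14, 2): d=(2,-4) top-left  bias=+0
  edge (14, 2)→(18, 0): d=(4,-2) top-left  bias=+0
    (8,0)@(17, 1): e=[0,10,2] → ·  [on edge]
    (7,1)@(15, 3): e=[0,6,6] → ·  [on edge]
    (6,2)@(13, 5): e=[0,2,10] → ·  [on edge]
    (5,3)@(11, 7): e=[0,-2,14] → ·  [on edge]
    (4,4)@(9, 9): e=[0,-6,18] → ·  [on edge]
  covered (0 px):
    · · · · · · · · ·
    · · · · · · · · ·
    · · · · · · · · ·
    · · · · · · · · ·
    · · · · · · · · ·
T1:
  2·area = 74  (B↔C swapped to make it positive)
  edge (16, 3)→(10, 10): d=(-6,7) right/bottom  bias=-1
  edge (10, 10)→(8, 0): d=(-2,-10) top-left  bias=+0
  edge (8, 0)→(16, 3): d=(8,3) right/bottom  bias=-1
    (4,0)@(9, 1): e=[61,8,5] → #
    (5,0)@(11, 1): e=[47,28,-1] → ·
    (4,1)@(9, 3): e=[49,4,21] → #
    (5,1)@(11, 3): e=[35,24,15] → #
    (6,1)@(13, 3): e=[21,44,9] → #
    (7,1)@(15, 3): e=[7,64,3] → #
    (8,1)@(17, 3): e=[-7,84,-3] → ·
    (4,2)@(9, 5): e=[37,0,37] → #  [on edge]
    (7,2)@(15, 5): e=[-5,60,19] → ·
    (4,3)@(9, 7): e=[25,-4,53] → ·
    (5,3)@(11, 7): e=[11,16,47] → #
    (6,3)@(13, 7): e=[-3,36,41] → ·
  covered (9 px):
    · · · · # · · · ·
    · · · · # # # # ·
    · · · · # # # · ·
    · · · · · # · · ·
    · · · · · · · · ·
T2:
  2·area = 32  (B↔C swapped to make it positive)
  edge (13, 6)→(11, 10): d=(-2,4) right/bottom  bias=-1
  edge (11, 10)→(8, 0): d=(-3,-10) top-left  bias=+0
  edge (8, 0)→(13, 6): d=(5,6) right/bottom  bias=-1
    (4,1)@(9, 3): e=[22,1,9] → #
    (5,1)@(11, 3): e=[14,21,-3] → ·
    (4,2)@(9, 5): e=[18,-5,19] → ·
    (5,2)@(11, 5): e=[10,15,7] → #
    (6,2)@(13, 5): e=[2,35,-5] → ·
    (5,3)@(11, 7): e=[6,9,17] → #
    (6,3)@(13, 7): e=[-2,29,5] → ·
    (5,4)@(11, 9): e=[2,3,27] → #
    (6,4)@(13, 9): e=[-6,23,15] → ·
  covered (4 px):
    · · · · · · · · ·
    · · · · # · · · ·
    · · · · · # · · ·
    · · · · · # · · ·
    · · · · · # · · ·

Z-buffer (winner per pixel, '.' = empty):
  . . . . 1 . . . .
  . . . . 1 1 1 1 .
  . . . . 1 1 1 . .
  . . . . . 1 . . .
  . . . . . 2 . . .

Answer: -1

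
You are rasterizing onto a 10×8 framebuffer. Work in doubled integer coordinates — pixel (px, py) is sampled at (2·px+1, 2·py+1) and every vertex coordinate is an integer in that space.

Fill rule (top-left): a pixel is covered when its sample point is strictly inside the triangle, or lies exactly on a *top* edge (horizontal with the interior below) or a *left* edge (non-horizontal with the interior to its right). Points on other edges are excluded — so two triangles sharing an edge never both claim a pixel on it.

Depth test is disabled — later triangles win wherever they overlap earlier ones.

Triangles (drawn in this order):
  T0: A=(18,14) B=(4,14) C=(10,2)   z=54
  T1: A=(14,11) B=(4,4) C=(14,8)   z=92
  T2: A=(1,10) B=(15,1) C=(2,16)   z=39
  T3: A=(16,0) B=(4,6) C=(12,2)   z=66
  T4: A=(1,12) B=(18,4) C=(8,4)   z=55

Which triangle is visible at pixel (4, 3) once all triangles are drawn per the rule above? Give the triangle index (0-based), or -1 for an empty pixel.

T0:
  2·area = 168
  edge (18, 14)→(4, 14): d=(-14,0) right/bottom  bias=-1
  edge (4, 14)→(10, 2): d=(6,-12) top-left  bias=+0
  edge (10, 2)→(18, 14): d=(8,12) right/bottom  bias=-1
    (4,2)@(9, 5): e=[126,6,36] → #
    (5,2)@(11, 5): e=[126,30,12] → #
    (6,2)@(13, 5): e=[126,54,-12] → ·
    (4,3)@(9, 7): e=[98,18,52] → #
    (6,3)@(13, 7): e=[98,66,4] → #
    (7,3)@(15, 7): e=[98,90,-20] → ·
    (3,4)@(7, 9): e=[70,6,92] → #
    (7,4)@(15, 9): e=[70,102,-4] → ·
    (3,5)@(7, 11): e=[42,18,108] → #
    (7,5)@(15, 11): e=[42,114,12] → #
    (8,5)@(17, 11): e=[42,138,-12] → ·
    (2,6)@(5, 13): e=[14,6,148] → #
  covered (21 px):
    · · · · · · · · · ·
    · · · · · · · · · ·
    · · · · # # · · · ·
    · · · · # # # · · ·
    · · · # # # # · · ·
    · · · # # # # # · ·
    · · # # # # # # # ·
    · · · · · · · · · ·
T1:
  2·area = 30
  edge (14, 11)→(4, 4): d=(-10,-7) top-left  bias=+0
  edge (4, 4)→(14, 8): d=(10,4) right/bottom  bias=-1
  edge (14, 8)→(14, 11): d=(0,3) right/bottom  bias=-1
    (4,3)@(9, 7): e=[5,10,15] → #
    (5,3)@(11, 7): e=[19,2,9] → #
    (6,3)@(13, 7): e=[33,-6,3] → ·
    (4,4)@(9, 9): e=[-15,30,15] → ·
    (5,4)@(11, 9): e=[-1,22,9] → ·
    (6,4)@(13, 9): e=[13,14,3] → #
    (7,4)@(15, 9): e=[27,6,-3] → ·
    (6,5)@(13, 11): e=[-7,34,3] → ·
  covered (3 px):
    · · · · · · · · · ·
    · · · · · · · · · ·
    · · · · · · · · · ·
    · · · · # # · · · ·
    · · · · · · # · · ·
    · · · · · · · · · ·
    · · · · · · · · · ·
    · · · · · · · · · ·
T2:
  2·area = 93
  edge (1, 10)→(15, 1): d=(14,-9) top-left  bias=+0
  edge (15, 1)→(2, 16): d=(-13,15) right/bottom  bias=-1
  edge (2, 16)→(1, 10): d=(-1,-6) top-left  bias=+0
    (7,0)@(15, 1): e=[0,0,93] → ·  [on edge]
    (6,1)@(13, 3): e=[10,4,79] → #
    (7,1)@(15, 3): e=[28,-26,91] → ·
    (4,2)@(9, 5): e=[2,38,53] → #
    (5,2)@(11, 5): e=[20,8,65] → #
    (6,2)@(13, 5): e=[38,-22,77] → ·
    (3,3)@(7, 7): e=[12,42,39] → #
    (5,3)@(11, 7): e=[48,-18,63] → ·
    (1,4)@(3, 9): e=[4,76,13] → #
    (2,4)@(5, 9): e=[22,46,25] → #
    (4,4)@(9, 9): e=[58,-14,49] → ·
    (1,5)@(3, 11): e=[32,50,11] → #
  covered (11 px):
    · · · · · · · · · ·
    · · · · · · # · · ·
    · · · · # # · · · ·
    · · · # # · · · · ·
    · # # # · · · · · ·
    · # # · · · · · · ·
    · # · · · · · · · ·
    · · · · · · · · · ·
T3:
  degenerate (2·area = 0) — covers nothing
T4:
  2·area = 80  (B↔C swapped to make it positive)
  edge (1, 12)→(8, 4): d=(7,-8) top-left  bias=+0
  edge (8, 4)→(18, 4): d=(10,0) top-left  bias=+0
  edge (18, 4)→(1, 12): d=(-17,8) right/bottom  bias=-1
    (4,2)@(9, 5): e=[15,10,55] → #
    (5,2)@(11, 5): e=[31,10,39] → #
    (6,2)@(13, 5): e=[47,10,23] → #
    (7,2)@(15, 5): e=[63,10,7] → #
    (8,2)@(17, 5): e=[79,10,-9] → ·
    (3,3)@(7, 7): e=[13,30,37] → #
    (6,3)@(13, 7): e=[61,30,-11] → ·
    (7,3)@(15, 7): e=[77,30,-27] → ·
    (2,4)@(5, 9): e=[11,50,19] → #
    (4,4)@(9, 9): e=[43,50,-13] → ·
    (5,4)@(11, 9): e=[59,50,-29] → ·
    (1,5)@(3, 11): e=[9,70,1] → #
  covered (10 px):
    · · · · · · · · · ·
    · · · · · · · · · ·
    · · · · # # # # · ·
    · · · # # # · · · ·
    · · # # · · · · · ·
    · # · · · · · · · ·
    · · · · · · · · · ·
    · · · · · · · · · ·

Z-buffer (winner per pixel, '.' = empty):
  . . . . . . . . . .
  . . . . . . 2 . . .
  . . . . 4 4 4 4 . .
  . . . 4 4 4 0 . . .
  . 2 4 4 0 0 1 . . .
  . 4 2 0 0 0 0 0 . .
  . 2 0 0 0 0 0 0 0 .
  . . . . . . . . . .

Final: 4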